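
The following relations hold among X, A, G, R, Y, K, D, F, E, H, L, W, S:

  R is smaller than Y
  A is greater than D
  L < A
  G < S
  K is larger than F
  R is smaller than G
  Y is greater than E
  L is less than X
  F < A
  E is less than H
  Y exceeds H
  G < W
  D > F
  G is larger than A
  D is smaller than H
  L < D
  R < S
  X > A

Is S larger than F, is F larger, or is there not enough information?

F < D and D < A give F < A.
Then A < G extends the chain to G.
Then G < S extends the chain to S.
So S is larger.

S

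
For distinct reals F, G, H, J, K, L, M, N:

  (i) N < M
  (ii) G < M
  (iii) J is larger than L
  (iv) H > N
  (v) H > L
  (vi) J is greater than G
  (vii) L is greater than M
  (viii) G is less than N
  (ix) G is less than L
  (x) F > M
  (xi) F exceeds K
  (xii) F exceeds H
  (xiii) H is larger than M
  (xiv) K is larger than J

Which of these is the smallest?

Chaining upward from G: directly above it, N, M, L, J; then H, K, F.
That covers every other element, and nothing is given below G, so G is the smallest.

G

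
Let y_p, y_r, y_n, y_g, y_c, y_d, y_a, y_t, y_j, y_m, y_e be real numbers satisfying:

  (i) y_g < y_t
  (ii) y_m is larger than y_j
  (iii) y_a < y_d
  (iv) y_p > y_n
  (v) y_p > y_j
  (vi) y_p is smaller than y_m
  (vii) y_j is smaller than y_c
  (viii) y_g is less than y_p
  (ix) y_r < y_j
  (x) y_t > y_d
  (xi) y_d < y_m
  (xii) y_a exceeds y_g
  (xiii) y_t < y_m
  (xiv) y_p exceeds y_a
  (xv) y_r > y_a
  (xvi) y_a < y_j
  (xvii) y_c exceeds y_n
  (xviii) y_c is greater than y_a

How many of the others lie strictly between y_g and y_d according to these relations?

1

The relations place y_g below y_d. An element lies strictly between them when it is forced above y_g and also forced below y_d.
Above y_g: {y_a, y_r, y_j, y_p, y_c, y_t, y_m}. Below y_d: {y_a}.
Intersection: {y_a} — 1.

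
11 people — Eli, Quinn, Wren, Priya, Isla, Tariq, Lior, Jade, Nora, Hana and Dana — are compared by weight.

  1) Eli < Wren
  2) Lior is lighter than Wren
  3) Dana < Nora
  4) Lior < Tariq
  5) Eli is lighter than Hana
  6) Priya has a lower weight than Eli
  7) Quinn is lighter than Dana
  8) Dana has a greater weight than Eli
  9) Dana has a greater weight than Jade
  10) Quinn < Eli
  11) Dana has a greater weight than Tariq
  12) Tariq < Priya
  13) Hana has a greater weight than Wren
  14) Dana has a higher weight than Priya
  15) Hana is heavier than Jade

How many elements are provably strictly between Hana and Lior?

4

The relations place Lior below Hana. An element lies strictly between them when it is forced above Lior and also forced below Hana.
Above Lior: {Tariq, Priya, Eli, Wren, Dana, Nora}. Below Hana: {Quinn, Tariq, Priya, Eli, Wren, Jade}.
Intersection: {Tariq, Priya, Eli, Wren} — 4.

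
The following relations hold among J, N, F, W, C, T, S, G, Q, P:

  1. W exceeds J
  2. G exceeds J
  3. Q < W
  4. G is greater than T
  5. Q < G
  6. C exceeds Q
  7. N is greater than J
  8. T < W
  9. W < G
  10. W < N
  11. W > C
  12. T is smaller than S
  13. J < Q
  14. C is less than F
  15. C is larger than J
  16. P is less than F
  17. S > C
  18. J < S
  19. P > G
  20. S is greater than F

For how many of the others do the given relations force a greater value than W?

5

From W the given relations immediately reach N, G.
From those, P — 3 in total.
From those, F — 4 in total.
From those, S — 5 in total.
No other element is forced above W by the given relations, so the count is 5.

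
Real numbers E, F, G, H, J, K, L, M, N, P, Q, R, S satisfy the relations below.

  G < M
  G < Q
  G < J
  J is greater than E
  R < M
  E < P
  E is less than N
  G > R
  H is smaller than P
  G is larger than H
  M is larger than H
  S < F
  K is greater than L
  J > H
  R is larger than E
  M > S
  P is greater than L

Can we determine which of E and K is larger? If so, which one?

Following every chain through E: above E we get R, N, P, G, J, Q, M.
K is not reached, and no chain runs the other way from K to E.
So the given relations leave the order of E and K undetermined.

undetermined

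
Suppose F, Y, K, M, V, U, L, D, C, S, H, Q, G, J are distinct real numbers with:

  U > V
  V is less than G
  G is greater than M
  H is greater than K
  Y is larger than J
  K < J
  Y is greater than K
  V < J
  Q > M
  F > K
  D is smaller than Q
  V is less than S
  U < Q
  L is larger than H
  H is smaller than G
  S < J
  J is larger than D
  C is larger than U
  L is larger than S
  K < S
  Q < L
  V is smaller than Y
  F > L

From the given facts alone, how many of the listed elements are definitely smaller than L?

8

Directly below L: S, H, Q.
One step further: V, U, K, M, D (8 so far).
Nothing else is reachable below L; 8 in all.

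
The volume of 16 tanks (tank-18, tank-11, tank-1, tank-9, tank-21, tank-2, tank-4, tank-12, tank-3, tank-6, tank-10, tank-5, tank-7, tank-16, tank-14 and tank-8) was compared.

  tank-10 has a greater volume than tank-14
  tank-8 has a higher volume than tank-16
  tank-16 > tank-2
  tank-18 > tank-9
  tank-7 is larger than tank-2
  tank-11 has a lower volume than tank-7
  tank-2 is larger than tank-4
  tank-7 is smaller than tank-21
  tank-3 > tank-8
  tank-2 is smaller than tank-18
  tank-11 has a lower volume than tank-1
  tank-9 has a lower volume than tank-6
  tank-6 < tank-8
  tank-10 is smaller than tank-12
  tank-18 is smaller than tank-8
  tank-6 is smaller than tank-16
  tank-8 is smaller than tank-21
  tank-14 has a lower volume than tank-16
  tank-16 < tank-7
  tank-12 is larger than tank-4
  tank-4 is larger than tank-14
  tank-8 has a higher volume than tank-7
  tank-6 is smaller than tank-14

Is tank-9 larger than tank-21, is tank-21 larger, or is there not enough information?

tank-21

Chaining the given relations: tank-9 < tank-6 < tank-14 < tank-4 < tank-2 < tank-16 < tank-7 < tank-8 < tank-21.
So tank-21 is larger.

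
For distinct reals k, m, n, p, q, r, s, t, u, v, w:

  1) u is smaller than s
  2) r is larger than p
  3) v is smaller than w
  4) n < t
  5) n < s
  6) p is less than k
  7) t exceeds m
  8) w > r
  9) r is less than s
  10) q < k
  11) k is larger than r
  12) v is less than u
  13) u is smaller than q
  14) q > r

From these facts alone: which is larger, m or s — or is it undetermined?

undetermined

Following every chain through m: above m we get t.
s is not reached, and no chain runs the other way from s to m.
So the given relations leave the order of m and s undetermined.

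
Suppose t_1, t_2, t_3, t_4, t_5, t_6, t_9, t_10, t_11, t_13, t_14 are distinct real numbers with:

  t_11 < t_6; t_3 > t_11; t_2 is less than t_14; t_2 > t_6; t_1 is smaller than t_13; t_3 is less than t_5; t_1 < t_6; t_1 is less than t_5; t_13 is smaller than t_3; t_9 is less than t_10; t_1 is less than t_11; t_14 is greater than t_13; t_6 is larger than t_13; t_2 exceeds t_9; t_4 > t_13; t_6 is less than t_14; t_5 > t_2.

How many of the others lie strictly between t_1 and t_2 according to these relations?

3

The relations place t_1 below t_2. An element lies strictly between them when it is forced above t_1 and also forced below t_2.
Above t_1: {t_11, t_13, t_4, t_3, t_6, t_14, t_5}. Below t_2: {t_9, t_11, t_13, t_6}.
Intersection: {t_11, t_13, t_6} — 3.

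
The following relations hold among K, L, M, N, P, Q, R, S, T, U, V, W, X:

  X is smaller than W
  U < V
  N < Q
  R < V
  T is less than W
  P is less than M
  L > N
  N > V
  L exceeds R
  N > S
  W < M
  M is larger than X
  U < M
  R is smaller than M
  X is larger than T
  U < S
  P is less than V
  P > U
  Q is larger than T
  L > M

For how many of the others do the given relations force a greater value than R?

5

Directly above R: V, M, L.
One step further: N (4 so far).
One step further: Q (5 so far).
No other element is forced above R by the given relations, so the count is 5.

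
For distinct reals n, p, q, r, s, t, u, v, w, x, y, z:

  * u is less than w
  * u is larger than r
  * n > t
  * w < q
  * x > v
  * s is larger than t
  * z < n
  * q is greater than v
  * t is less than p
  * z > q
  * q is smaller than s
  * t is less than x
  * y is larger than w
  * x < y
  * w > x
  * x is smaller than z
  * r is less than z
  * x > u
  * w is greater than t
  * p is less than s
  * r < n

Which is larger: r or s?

r < u < x < w < q < s, by transitivity through u, x, w, q.
So r < s; s is the larger of the two.

s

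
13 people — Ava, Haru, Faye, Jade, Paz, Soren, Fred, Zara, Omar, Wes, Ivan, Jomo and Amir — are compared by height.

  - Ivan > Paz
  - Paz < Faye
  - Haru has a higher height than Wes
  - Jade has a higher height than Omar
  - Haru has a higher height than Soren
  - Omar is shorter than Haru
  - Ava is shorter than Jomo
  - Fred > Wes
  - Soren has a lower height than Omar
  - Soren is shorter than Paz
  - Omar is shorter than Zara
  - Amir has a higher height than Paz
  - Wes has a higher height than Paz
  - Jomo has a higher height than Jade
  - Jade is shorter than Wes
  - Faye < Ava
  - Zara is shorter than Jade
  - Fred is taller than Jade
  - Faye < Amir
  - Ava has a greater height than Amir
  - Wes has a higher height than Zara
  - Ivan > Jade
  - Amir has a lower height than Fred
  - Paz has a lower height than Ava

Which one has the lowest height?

Soren

Chaining upward from Soren: directly above it, Omar, Paz, Haru; then Zara, Jade, Faye, Amir, Ava, Ivan, Wes; then Jomo, Fred.
That covers every other element, and nothing is given below Soren, so Soren is the lowest height.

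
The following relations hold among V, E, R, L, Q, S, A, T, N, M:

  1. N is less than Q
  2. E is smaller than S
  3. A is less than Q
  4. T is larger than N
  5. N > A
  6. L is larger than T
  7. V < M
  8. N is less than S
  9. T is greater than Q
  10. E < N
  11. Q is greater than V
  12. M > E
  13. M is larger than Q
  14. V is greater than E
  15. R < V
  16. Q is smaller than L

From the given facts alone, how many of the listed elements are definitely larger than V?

From V the given relations immediately reach Q, M.
From those, T, L — 4 in total.
Nothing else is reachable above V; 4 in all.

4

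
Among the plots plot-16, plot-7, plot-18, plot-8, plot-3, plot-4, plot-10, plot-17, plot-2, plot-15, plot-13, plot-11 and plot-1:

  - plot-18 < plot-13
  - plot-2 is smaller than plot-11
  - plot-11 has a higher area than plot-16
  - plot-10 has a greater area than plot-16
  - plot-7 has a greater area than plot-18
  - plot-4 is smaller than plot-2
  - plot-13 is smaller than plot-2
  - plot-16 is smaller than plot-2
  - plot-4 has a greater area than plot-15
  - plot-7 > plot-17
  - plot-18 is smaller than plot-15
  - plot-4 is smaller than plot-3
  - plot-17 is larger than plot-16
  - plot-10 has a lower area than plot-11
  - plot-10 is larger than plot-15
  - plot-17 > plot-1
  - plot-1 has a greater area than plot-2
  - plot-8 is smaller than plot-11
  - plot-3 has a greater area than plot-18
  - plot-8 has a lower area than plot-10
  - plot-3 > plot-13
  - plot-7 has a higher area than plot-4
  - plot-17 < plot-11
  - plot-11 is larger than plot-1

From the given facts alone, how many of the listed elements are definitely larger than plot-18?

From plot-18 the given relations immediately reach plot-13, plot-15, plot-7, plot-3.
From those, plot-4, plot-2, plot-10 — 7 in total.
From those, plot-1, plot-11 — 9 in total.
From those, plot-17 — 10 in total.
No other element is forced above plot-18 by the given relations, so the count is 10.

10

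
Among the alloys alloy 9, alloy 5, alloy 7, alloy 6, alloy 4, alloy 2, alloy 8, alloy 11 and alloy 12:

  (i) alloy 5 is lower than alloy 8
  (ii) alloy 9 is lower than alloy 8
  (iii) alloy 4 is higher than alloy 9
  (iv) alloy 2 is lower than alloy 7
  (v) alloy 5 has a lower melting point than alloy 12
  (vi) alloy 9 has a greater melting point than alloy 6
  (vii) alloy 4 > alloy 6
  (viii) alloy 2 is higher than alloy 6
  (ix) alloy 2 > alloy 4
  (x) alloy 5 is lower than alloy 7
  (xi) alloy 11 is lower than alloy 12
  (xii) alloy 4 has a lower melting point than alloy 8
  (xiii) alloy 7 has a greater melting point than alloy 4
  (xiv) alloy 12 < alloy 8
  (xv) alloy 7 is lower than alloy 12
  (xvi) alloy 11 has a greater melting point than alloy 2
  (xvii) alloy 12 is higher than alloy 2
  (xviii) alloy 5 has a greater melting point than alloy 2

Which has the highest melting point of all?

alloy 8

Chaining downward from alloy 8: directly below it, alloy 9, alloy 4, alloy 5, alloy 12; then alloy 6, alloy 2, alloy 11, alloy 7.
That covers every other element, and nothing is given above alloy 8, so alloy 8 is the highest melting point.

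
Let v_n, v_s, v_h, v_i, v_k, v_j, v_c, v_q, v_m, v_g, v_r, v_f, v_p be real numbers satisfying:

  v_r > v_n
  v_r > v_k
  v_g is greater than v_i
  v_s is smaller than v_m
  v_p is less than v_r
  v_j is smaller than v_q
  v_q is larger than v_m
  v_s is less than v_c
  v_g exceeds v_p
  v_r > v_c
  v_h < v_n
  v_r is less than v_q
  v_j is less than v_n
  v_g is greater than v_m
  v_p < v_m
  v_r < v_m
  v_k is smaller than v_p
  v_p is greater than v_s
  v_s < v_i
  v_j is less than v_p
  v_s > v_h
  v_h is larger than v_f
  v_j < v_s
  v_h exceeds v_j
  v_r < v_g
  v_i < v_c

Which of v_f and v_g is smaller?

v_f

v_f < v_h and v_h < v_s give v_f < v_s.
Then v_s < v_i extends the chain to v_i.
Then v_i < v_c extends the chain to v_c.
Then v_c < v_r extends the chain to v_r.
With v_r < v_m: v_f < v_h < v_s < v_i < v_c < v_r < v_m.
With v_m < v_g: v_f < v_h < v_s < v_i < v_c < v_r < v_m < v_g.
So v_f < v_g; v_f is the smaller of the two.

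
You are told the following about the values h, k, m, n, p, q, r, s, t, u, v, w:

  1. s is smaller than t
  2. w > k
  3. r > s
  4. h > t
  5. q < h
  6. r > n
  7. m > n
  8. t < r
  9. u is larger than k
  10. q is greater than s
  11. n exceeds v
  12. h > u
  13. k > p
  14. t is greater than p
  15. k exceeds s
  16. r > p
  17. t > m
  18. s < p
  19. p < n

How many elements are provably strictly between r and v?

3

The relations place v below r. An element lies strictly between them when it is forced above v and also forced below r.
Above v: {n, m, t, h}. Below r: {s, p, n, m, t}.
Intersection: {n, m, t} — 3.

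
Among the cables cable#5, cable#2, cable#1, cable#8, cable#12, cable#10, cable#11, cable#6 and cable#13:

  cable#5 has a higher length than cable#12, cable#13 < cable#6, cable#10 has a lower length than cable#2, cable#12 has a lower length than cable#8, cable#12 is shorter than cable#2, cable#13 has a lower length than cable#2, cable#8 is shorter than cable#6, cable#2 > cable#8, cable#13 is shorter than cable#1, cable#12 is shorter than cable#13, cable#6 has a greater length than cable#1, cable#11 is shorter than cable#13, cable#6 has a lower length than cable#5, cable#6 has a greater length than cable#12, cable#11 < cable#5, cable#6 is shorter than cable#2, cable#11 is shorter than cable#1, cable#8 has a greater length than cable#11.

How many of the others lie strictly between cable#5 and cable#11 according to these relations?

Chaining upward from cable#11 reaches: cable#8, cable#13, cable#1, cable#6, cable#2.
Chaining downward from cable#5 reaches: cable#12, cable#8, cable#13, cable#1, cable#6.
Strictly between cable#11 and cable#5 are those in both lists: cable#8, cable#13, cable#1, cable#6 — 4 elements.

4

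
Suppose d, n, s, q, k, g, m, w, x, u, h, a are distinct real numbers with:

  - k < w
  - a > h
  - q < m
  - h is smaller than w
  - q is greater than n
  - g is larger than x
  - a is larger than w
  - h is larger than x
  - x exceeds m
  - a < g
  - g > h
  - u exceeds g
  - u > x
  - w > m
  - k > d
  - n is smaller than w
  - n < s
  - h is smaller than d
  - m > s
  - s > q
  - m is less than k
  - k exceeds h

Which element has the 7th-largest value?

h

Chaining the given pairs: n < q < s < m < x < h < d < k < w < a < g < u.
Counting 7 from the largest end gives h.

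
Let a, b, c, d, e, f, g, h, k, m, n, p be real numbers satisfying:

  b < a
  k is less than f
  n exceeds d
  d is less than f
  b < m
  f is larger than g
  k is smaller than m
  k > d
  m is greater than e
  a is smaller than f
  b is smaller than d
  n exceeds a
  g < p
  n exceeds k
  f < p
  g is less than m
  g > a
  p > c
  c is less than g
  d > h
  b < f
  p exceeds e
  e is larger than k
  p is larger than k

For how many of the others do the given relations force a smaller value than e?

Directly below e: k.
One step further: d (2 so far).
One step further: h, b (4 so far).
Nothing else is reachable below e; 4 in all.

4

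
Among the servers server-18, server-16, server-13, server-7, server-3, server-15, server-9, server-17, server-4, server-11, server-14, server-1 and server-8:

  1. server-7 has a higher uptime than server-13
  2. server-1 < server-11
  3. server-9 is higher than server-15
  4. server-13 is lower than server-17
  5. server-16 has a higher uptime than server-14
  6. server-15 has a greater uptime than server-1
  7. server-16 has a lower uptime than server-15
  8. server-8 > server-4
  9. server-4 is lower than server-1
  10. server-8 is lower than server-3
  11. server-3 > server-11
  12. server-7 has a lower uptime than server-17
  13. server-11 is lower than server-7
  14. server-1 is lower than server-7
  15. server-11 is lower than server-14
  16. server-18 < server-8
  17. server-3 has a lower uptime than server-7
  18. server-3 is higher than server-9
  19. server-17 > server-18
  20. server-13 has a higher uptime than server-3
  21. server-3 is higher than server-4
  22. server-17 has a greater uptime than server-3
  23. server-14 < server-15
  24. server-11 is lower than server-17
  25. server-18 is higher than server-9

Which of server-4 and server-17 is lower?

server-4

server-4 < server-1 and server-1 < server-11 give server-4 < server-11.
With server-11 < server-14: server-4 < server-1 < server-11 < server-14.
With server-14 < server-16: server-4 < server-1 < server-11 < server-14 < server-16.
Then server-16 < server-15 extends the chain to server-15.
Then server-15 < server-9 extends the chain to server-9.
With server-9 < server-18: server-4 < server-1 < server-11 < server-14 < server-16 < server-15 < server-9 < server-18.
Then server-18 < server-8 extends the chain to server-8.
With server-8 < server-3: server-4 < server-1 < server-11 < server-14 < server-16 < server-15 < server-9 < server-18 < server-8 < server-3.
With server-3 < server-13: server-4 < server-1 < server-11 < server-14 < server-16 < server-15 < server-9 < server-18 < server-8 < server-3 < server-13.
With server-13 < server-7: server-4 < server-1 < server-11 < server-14 < server-16 < server-15 < server-9 < server-18 < server-8 < server-3 < server-13 < server-7.
With server-7 < server-17: server-4 < server-1 < server-11 < server-14 < server-16 < server-15 < server-9 < server-18 < server-8 < server-3 < server-13 < server-7 < server-17.
So server-4 < server-17; server-4 is the lower of the two.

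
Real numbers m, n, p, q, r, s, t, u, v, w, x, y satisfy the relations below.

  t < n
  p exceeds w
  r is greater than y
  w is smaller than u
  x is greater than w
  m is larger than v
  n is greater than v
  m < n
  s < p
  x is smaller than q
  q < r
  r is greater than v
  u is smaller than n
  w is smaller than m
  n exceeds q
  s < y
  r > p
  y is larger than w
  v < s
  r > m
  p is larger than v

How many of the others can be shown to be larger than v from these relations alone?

6

The elements the relations force above v are s, y, p, m, n, r — no chain reaches any other.
That is 6.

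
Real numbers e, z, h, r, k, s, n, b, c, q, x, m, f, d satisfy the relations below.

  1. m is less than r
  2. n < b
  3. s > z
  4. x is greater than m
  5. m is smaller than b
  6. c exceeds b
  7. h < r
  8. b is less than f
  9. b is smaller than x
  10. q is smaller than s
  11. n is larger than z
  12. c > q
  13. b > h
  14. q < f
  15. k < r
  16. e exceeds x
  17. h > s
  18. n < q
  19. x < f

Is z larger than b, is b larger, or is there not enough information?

z < n and n < q give z < q.
With q < s: z < n < q < s.
Then s < h extends the chain to h.
Then h < b extends the chain to b.
So b is larger.

b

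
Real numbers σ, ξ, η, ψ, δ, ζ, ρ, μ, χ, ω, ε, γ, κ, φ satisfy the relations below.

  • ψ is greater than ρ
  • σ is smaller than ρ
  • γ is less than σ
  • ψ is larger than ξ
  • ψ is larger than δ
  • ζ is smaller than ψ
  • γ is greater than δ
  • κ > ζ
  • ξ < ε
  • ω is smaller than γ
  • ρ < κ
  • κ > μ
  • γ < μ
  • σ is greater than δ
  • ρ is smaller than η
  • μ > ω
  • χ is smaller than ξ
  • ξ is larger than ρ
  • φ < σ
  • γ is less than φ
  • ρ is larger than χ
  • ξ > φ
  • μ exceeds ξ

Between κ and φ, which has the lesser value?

Following the relations from φ: φ < σ < ρ < ξ < μ < κ.
So φ < κ; φ is the smaller of the two.

φ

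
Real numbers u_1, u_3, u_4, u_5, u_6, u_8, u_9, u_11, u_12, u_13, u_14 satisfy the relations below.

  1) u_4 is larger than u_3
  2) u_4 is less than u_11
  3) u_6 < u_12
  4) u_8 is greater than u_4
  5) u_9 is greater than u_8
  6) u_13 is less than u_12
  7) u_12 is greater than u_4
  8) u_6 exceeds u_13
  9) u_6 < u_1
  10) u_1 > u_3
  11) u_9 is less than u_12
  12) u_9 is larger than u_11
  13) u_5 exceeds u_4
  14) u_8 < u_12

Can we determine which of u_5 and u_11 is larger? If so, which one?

undetermined

Following every chain through u_11: above u_11 we get u_9, u_12; below u_11 we get u_3, u_4.
u_5 is not reached, and no chain runs the other way from u_5 to u_11.
So the given relations leave the order of u_11 and u_5 undetermined.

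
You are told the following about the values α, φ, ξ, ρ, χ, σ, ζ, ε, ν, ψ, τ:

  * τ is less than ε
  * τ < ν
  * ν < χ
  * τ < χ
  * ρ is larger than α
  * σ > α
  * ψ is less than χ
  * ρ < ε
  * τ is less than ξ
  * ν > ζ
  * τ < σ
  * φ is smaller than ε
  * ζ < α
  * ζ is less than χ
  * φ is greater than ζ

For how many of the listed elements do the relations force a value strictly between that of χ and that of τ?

Chaining upward from τ reaches: ν, ξ, σ, ε.
Chaining downward from χ reaches: ζ, ψ, ν.
Strictly between τ and χ are those in both lists: ν — 1 element.

1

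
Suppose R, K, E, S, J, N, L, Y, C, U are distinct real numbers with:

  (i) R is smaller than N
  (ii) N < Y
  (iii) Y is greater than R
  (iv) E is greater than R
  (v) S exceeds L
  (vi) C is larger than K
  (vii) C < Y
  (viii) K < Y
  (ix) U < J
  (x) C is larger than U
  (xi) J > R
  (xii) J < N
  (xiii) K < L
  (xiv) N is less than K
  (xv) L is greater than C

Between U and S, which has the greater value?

Chaining the given relations: U < J < N < K < C < L < S.
So U < S; S is the larger of the two.

S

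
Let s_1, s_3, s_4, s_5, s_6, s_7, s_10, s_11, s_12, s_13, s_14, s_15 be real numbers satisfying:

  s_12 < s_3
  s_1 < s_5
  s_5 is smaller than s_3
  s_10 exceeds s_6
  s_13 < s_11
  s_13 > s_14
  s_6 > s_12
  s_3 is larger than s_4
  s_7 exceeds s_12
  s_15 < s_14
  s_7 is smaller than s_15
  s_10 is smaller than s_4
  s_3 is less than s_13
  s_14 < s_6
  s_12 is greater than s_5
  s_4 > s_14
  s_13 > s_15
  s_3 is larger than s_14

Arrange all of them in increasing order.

s_1 < s_5 < s_12 < s_7 < s_15 < s_14 < s_6 < s_10 < s_4 < s_3 < s_13 < s_11

Nothing is placed below s_1, so it is least; from there s_1 < s_5; s_5 < s_12; s_12 < s_7; s_7 < s_15; s_15 < s_14; s_14 < s_6; s_6 < s_10; s_10 < s_4; s_4 < s_3; s_3 < s_13; s_13 < s_11, each given directly.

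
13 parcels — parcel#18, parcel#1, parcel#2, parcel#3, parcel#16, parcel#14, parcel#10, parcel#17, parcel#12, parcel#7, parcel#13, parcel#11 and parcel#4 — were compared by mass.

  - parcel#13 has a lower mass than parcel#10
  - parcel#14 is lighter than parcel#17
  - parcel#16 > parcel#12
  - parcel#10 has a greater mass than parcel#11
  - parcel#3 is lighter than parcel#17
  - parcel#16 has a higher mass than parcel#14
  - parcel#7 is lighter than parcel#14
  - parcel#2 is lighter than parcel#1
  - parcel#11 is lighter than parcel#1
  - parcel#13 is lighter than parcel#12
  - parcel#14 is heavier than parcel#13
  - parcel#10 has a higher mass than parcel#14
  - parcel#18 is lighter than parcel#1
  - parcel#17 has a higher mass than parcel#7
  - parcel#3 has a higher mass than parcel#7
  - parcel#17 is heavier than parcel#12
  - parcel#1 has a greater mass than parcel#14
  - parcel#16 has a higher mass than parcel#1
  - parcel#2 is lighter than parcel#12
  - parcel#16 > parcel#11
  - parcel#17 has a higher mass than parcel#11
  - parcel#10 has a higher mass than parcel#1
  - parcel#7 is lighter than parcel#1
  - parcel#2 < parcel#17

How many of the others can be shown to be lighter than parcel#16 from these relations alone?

Directly below parcel#16: parcel#12, parcel#11, parcel#14, parcel#1.
One step further: parcel#7, parcel#18, parcel#2, parcel#13 (8 so far).
Nothing else is reachable below parcel#16; 8 in all.

8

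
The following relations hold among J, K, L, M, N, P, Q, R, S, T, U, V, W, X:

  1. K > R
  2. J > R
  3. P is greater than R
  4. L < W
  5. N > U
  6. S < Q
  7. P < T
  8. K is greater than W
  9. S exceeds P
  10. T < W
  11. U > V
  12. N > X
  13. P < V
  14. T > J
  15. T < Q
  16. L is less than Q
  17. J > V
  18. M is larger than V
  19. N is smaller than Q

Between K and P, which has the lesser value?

P

Following the relations from P: P < V < J < T < W < K.
So P < K; P is the smaller of the two.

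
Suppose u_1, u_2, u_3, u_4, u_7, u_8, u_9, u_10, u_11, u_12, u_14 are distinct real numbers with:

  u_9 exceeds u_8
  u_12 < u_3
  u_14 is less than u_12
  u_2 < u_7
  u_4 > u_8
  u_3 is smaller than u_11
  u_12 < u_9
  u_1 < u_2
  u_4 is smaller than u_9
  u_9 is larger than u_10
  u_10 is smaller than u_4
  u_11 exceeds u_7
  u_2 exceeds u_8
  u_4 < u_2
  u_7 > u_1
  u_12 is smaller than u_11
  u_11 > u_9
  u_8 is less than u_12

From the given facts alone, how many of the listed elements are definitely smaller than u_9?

5

The elements the relations force below u_9 are u_10, u_8, u_14, u_4, u_12 — no chain reaches any other.
That is 5.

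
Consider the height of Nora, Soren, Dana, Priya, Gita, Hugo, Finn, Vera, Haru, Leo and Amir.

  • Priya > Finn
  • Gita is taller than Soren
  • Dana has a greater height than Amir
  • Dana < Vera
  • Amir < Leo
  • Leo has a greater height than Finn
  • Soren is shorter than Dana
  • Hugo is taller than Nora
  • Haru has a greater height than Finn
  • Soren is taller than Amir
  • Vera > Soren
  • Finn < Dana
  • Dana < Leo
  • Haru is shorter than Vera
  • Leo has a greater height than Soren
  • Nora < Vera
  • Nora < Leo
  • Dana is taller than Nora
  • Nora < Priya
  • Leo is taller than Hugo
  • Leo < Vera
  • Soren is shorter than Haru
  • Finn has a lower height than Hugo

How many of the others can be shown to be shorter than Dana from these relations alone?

From Dana the given relations immediately reach Amir, Finn, Soren, Nora.
No other element is forced below Dana by the given relations, so the count is 4.

4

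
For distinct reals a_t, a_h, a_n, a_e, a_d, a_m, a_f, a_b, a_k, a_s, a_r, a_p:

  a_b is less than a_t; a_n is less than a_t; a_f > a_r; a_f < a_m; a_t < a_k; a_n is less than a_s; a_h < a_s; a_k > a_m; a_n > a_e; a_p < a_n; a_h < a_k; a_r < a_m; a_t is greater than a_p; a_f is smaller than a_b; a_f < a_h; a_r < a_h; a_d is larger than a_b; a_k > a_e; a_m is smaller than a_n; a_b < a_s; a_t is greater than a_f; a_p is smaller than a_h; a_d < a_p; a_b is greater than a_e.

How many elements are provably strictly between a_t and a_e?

4

Chaining upward from a_e reaches: a_b, a_d, a_p, a_h, a_n, a_s, a_k.
Chaining downward from a_t reaches: a_r, a_f, a_b, a_m, a_d, a_p, a_n.
Strictly between a_e and a_t are those in both lists: a_b, a_d, a_p, a_n — 4 elements.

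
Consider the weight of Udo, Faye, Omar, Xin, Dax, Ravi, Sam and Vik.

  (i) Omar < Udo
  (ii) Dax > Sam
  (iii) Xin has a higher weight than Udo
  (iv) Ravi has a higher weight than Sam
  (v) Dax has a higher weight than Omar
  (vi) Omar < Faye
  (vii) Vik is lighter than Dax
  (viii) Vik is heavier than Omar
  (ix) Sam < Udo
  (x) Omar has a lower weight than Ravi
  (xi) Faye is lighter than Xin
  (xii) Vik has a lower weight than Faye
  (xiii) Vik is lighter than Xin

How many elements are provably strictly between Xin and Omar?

The relations place Omar below Xin. An element lies strictly between them when it is forced above Omar and also forced below Xin.
Above Omar: {Vik, Ravi, Udo, Dax, Faye}. Below Xin: {Sam, Vik, Udo, Faye}.
Intersection: {Vik, Udo, Faye} — 3.

3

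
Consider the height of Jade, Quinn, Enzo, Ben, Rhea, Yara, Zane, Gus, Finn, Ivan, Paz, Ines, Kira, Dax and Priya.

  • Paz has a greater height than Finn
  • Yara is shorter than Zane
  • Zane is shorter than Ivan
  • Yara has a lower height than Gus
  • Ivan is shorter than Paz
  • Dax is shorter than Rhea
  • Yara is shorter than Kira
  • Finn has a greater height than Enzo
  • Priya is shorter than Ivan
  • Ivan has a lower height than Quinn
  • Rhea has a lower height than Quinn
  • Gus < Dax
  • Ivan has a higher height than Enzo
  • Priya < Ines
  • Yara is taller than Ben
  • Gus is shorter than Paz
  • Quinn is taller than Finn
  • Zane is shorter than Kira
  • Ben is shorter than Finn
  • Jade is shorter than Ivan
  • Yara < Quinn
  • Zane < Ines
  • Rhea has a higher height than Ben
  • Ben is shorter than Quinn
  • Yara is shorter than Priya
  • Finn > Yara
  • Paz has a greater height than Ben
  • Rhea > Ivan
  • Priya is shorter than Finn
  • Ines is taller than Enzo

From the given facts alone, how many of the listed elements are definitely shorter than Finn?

The elements the relations force below Finn are Ben, Yara, Enzo, Priya — no chain reaches any other.
That is 4.

4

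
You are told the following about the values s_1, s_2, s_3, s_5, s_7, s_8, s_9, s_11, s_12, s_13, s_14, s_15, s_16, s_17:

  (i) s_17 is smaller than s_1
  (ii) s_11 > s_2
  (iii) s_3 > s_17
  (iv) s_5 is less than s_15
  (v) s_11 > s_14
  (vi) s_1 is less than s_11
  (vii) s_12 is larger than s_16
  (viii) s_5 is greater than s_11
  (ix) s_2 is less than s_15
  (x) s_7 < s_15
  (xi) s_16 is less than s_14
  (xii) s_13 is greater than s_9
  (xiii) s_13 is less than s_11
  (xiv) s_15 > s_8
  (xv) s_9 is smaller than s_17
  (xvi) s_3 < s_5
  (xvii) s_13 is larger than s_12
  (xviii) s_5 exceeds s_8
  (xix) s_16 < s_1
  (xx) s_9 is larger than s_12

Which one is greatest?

s_2 is not greatest since s_2 < s_11; s_7 is not greatest since s_7 < s_15; s_16 is not greatest since s_16 < s_1; s_12 is not greatest since s_12 < s_9; s_9 is not greatest since s_9 < s_17; s_8 is not greatest since s_8 < s_15; s_17 is not greatest since s_17 < s_1; s_13 is not greatest since s_13 < s_11; s_1 is not greatest since s_1 < s_11; s_3 is not greatest since s_3 < s_5; s_14 is not greatest since s_14 < s_11; s_11 is not greatest since s_11 < s_5; s_5 is not greatest since s_5 < s_15.
Only s_15 has nothing above it, so s_15 is the greatest.

s_15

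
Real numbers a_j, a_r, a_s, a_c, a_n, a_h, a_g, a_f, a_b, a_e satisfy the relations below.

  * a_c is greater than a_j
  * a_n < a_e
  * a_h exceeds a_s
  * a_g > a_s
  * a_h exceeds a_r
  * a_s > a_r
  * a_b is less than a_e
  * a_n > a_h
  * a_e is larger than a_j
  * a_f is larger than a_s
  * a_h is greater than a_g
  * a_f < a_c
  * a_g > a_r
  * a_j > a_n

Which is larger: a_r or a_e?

a_e

Link the given pairs in sequence: a_r < a_s; a_s < a_g; a_g < a_h; a_h < a_n; a_n < a_j; a_j < a_e.
Together: a_r < a_s < a_g < a_h < a_n < a_j < a_e.
So a_r < a_e; a_e is the larger of the two.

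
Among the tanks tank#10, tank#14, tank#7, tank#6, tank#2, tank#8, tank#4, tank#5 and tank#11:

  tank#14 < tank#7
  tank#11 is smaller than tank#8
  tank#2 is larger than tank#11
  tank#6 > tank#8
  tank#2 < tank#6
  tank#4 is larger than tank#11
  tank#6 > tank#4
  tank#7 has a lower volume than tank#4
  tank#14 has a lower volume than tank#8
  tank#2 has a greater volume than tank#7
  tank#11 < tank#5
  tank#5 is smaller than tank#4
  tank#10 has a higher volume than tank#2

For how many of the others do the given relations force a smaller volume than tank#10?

4

From tank#10 the given relations immediately reach tank#2.
From those, tank#7, tank#11 — 3 in total.
From those, tank#14 — 4 in total.
Nothing else is reachable below tank#10; 4 in all.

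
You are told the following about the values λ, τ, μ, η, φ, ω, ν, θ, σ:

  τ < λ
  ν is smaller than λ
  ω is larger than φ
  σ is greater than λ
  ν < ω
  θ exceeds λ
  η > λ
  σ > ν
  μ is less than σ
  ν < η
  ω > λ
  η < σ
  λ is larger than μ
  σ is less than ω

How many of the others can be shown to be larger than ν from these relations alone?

5

Directly above ν: λ, η, σ, ω.
One step further: θ (5 so far).
No other element is forced above ν by the given relations, so the count is 5.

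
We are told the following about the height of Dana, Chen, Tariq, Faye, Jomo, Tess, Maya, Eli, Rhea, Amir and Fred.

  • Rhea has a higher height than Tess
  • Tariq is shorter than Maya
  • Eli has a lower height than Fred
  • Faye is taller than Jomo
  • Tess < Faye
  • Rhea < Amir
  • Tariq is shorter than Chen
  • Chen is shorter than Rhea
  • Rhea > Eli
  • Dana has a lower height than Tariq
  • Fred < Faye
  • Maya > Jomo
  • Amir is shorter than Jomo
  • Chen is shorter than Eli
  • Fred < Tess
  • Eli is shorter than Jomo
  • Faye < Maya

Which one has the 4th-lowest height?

Chaining the given pairs: Dana < Tariq < Chen < Eli < Fred < Tess < Rhea < Amir < Jomo < Faye < Maya.
The 4th smallest is Eli.

Eli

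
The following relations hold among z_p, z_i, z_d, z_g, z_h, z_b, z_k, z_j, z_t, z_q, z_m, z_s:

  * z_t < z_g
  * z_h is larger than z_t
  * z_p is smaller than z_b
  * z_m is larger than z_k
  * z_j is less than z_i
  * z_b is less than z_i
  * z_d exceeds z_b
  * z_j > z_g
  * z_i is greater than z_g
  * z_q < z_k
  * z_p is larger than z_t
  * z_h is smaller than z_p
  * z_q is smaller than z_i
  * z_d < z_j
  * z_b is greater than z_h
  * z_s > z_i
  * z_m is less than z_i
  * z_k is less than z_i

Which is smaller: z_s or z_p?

Following the relations from z_p: z_p < z_b < z_d < z_j < z_i < z_s.
So z_p < z_s; z_p is the smaller of the two.

z_p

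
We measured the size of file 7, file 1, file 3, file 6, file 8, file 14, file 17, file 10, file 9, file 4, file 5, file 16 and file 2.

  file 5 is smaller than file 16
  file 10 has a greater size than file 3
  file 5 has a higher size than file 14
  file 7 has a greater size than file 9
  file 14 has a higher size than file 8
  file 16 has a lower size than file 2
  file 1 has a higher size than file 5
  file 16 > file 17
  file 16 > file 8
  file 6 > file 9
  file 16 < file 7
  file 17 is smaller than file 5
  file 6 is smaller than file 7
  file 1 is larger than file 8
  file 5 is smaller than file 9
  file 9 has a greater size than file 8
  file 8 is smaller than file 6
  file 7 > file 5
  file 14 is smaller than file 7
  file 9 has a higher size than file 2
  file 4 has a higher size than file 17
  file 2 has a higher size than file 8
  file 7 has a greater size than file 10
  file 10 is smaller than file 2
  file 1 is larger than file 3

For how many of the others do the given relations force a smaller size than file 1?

The elements the relations force below file 1 are file 8, file 14, file 17, file 5, file 3 — no chain reaches any other.
That is 5.

5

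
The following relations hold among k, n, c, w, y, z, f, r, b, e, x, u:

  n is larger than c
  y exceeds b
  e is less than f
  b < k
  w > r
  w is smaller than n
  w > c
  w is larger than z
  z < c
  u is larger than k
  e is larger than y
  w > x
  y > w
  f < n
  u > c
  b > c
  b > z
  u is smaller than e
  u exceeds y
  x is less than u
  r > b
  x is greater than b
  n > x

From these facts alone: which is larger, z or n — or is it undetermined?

n

z < c and c < b give z < b.
With b < r: z < c < b < r.
Then r < w extends the chain to w.
With w < y: z < c < b < r < w < y.
Then y < u extends the chain to u.
With u < e: z < c < b < r < w < y < u < e.
With e < f: z < c < b < r < w < y < u < e < f.
Then f < n extends the chain to n.
So n is larger.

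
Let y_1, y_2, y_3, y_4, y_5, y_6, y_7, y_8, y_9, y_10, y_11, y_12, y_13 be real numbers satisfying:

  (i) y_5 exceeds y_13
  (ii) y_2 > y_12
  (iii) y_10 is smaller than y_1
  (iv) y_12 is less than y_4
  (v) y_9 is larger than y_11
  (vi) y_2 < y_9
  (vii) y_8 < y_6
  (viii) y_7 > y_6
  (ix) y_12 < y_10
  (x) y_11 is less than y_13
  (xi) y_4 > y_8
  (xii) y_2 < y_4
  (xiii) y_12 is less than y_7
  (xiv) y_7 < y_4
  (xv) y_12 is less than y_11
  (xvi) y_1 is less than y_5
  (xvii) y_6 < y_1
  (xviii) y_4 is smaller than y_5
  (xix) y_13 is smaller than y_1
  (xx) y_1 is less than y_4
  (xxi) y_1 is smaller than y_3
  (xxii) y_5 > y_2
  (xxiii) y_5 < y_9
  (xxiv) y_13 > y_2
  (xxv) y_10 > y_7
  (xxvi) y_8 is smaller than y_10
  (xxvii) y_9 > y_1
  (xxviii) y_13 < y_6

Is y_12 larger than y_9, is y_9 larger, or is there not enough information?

Following the relations from y_12: y_12 < y_11 < y_13 < y_6 < y_7 < y_10 < y_1 < y_4 < y_5 < y_9.
So y_9 is larger.

y_9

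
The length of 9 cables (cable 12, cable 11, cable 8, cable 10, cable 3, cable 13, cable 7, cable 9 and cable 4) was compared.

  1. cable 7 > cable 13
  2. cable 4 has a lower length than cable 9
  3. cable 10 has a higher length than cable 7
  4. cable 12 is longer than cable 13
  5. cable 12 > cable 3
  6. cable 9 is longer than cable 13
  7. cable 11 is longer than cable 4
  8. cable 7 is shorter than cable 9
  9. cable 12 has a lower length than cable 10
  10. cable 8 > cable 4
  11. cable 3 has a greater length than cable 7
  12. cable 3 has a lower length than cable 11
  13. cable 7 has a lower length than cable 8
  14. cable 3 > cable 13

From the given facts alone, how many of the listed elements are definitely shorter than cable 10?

4

From cable 10 the given relations immediately reach cable 7, cable 12.
From those, cable 13, cable 3 — 4 in total.
No other element is forced below cable 10 by the given relations, so the count is 4.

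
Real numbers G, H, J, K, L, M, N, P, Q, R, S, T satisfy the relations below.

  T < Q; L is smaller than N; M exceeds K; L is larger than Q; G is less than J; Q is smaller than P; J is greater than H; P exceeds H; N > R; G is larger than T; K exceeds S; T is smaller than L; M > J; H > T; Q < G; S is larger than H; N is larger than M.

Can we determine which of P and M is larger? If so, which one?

undetermined

Following every chain through M: above M we get N; below M we get T, Q, H, G, S, K, J.
P is not reached, and no chain runs the other way from P to M.
So the given relations leave the order of M and P undetermined.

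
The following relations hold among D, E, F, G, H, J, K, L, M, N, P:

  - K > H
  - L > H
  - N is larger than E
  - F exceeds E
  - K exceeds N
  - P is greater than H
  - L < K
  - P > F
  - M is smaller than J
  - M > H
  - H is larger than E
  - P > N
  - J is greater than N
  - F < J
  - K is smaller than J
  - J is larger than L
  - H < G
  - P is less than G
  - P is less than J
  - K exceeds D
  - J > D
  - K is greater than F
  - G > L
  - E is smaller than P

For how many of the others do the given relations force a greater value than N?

4

The elements the relations force above N are K, P, J, G — no chain reaches any other.
That is 4.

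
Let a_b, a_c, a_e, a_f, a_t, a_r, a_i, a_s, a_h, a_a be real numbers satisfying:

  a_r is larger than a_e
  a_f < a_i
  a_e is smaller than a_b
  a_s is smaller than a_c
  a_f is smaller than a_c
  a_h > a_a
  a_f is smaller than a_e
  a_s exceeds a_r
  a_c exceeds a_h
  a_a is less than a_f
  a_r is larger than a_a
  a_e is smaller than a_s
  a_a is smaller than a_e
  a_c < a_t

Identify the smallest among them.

a_f is not least since a_a < a_f; a_e is not least since a_f < a_e; a_i is not least since a_f < a_i; a_h is not least since a_a < a_h; a_r is not least since a_a < a_r; a_s is not least since a_e < a_s; a_c is not least since a_s < a_c; a_t is not least since a_c < a_t; a_b is not least since a_e < a_b.
Only a_a has nothing below it, so a_a is the smallest.

a_a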